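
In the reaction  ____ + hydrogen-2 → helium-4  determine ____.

deuteron

Conserve mass number: A + 2 = 4, so A = 2.
Conserve atomic number: Z + 1 = 2, so Z = 1.
A = 2 and Z = 1 is hydrogen-2 — a deuteron.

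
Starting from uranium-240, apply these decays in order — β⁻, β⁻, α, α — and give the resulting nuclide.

Start: (A, Z) = (240, 92).
After β⁻: (240, 93).
After β⁻: (240, 94).
After α: (236, 92).
After α: (232, 90).
Z = 90 is thorium.

Th-232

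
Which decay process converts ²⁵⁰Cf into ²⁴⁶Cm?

alpha decay

ΔA = 246 − 250 = -4; ΔZ = 96 − 98 = -2.
A drops by 4 and Z drops by 2 — the signature of alpha emission.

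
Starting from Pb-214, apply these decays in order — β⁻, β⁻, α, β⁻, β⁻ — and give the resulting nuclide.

Start: (A, Z) = (214, 82).
After β⁻: (214, 83).
After β⁻: (214, 84).
After α: (210, 82).
After β⁻: (210, 83).
After β⁻: (210, 84).
Z = 84 is polonium.

Po-210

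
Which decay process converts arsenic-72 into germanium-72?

beta-plus decay or electron capture

ΔA = 72 − 72 = 0; ΔZ = 32 − 33 = -1.
A is unchanged and Z drops by 1 — a proton has become a neutron (β⁺ emission or electron capture).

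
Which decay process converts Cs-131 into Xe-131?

ΔA = 131 − 131 = 0; ΔZ = 54 − 55 = -1.
A is unchanged and Z drops by 1 — a proton has become a neutron (β⁺ emission or electron capture).

beta-plus decay or electron capture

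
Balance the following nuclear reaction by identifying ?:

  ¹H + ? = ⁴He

triton

Conserve mass number: 1 + A = 4, so A = 3.
Conserve atomic number: 1 + Z = 2, so Z = 1.
A = 3 and Z = 1 is ³H — a triton.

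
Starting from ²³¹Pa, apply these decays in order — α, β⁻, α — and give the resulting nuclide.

Ra-223

Start: (A, Z) = (231, 91).
After α: (227, 89).
After β⁻: (227, 90).
After α: (223, 88).
Z = 88 is radium.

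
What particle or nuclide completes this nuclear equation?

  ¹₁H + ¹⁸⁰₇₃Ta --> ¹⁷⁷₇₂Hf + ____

alpha particle

Conserve mass number: 1 + 180 = 177 + A, so A = 4.
Conserve atomic number: 1 + 73 = 72 + Z, so Z = 2.
A = 4 and Z = 2 is ⁴₂He — an alpha particle.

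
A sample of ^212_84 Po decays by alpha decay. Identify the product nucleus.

Alpha decay: mass number changes by -4, atomic number by -2.
A: 212 − 4 = 208; Z: 84 − 2 = 82.
Z = 82 is lead, so the daughter is ^208_82 Pb.

Pb-208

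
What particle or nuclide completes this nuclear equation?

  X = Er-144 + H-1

Tm-145

Conserve mass number: A = 144 + 1, so A = 145.
Conserve atomic number: Z = 68 + 1, so Z = 69.
Z = 69 is thulium, so the species is Tm-145.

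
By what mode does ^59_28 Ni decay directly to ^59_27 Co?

beta-plus decay or electron capture

ΔA = 59 − 59 = 0; ΔZ = 27 − 28 = -1.
A is unchanged and Z drops by 1 — a proton has become a neutron (β⁺ emission or electron capture).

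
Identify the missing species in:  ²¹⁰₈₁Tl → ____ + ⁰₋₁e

Pb-210

Conserve mass number: 210 = A + 0, so A = 210.
Conserve atomic number: 81 = Z − 1, so Z = 82.
Z = 82 is lead, so the species is ²¹⁰₈₂Pb.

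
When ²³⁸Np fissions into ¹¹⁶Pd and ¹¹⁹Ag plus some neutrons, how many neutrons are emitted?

3

Conserve mass number: 238 = 116 + 119 + k, so k = 238 − 235 = 3.
Check atomic number: 93 = 46 + 47 + 0 = 93. ✓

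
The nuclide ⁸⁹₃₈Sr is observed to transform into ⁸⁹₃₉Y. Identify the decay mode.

beta-minus decay

ΔA = 89 − 89 = 0; ΔZ = 39 − 38 = +1.
A is unchanged and Z rises by 1 — a neutron has become a proton (β⁻ decay).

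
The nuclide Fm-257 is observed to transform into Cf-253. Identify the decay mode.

ΔA = 253 − 257 = -4; ΔZ = 98 − 100 = -2.
A drops by 4 and Z drops by 2 — the signature of alpha emission.

alpha decay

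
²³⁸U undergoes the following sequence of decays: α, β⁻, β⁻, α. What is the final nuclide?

Th-230

Start: (A, Z) = (238, 92).
After α: (234, 90).
After β⁻: (234, 91).
After β⁻: (234, 92).
After α: (230, 90).
Z = 90 is thorium.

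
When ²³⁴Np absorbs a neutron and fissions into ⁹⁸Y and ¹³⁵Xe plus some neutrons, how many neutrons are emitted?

2

Conserve mass number: 235 = 98 + 135 + k, so k = 235 − 233 = 2.
Check atomic number: 93 = 39 + 54 + 0 = 93. ✓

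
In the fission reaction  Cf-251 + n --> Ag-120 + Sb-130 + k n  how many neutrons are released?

2

Conserve mass number: 252 = 120 + 130 + k, so k = 252 − 250 = 2.
Check atomic number: 98 = 47 + 51 + 0 = 98. ✓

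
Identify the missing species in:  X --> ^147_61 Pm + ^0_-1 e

Conserve mass number: A = 147 + 0, so A = 147.
Conserve atomic number: Z = 61 − 1, so Z = 60.
Z = 60 is neodymium, so the species is ^147_60 Nd.

Nd-147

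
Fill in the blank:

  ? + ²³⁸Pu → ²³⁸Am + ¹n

Conserve mass number: A + 238 = 238 + 1, so A = 1.
Conserve atomic number: Z + 94 = 95 + 0, so Z = 1.
A = 1 and Z = 1 is ¹H — a proton.

proton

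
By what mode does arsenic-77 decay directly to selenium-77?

ΔA = 77 − 77 = 0; ΔZ = 34 − 33 = +1.
A is unchanged and Z rises by 1 — a neutron has become a proton (β⁻ decay).

beta-minus decay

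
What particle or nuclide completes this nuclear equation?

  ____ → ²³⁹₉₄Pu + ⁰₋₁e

Np-239

Conserve mass number: A = 239 + 0, so A = 239.
Conserve atomic number: Z = 94 − 1, so Z = 93.
Z = 93 is neptunium, so the species is ²³⁹₉₃Np.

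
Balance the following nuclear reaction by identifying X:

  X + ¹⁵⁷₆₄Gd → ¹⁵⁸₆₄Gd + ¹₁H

Conserve mass number: A + 157 = 158 + 1, so A = 2.
Conserve atomic number: Z + 64 = 64 + 1, so Z = 1.
A = 2 and Z = 1 is ²₁H — a deuteron.

deuteron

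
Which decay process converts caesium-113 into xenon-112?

proton emission

ΔA = 112 − 113 = -1; ΔZ = 54 − 55 = -1.
A drops by 1 and Z drops by 1 — a proton was emitted.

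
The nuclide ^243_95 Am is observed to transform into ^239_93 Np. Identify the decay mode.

alpha decay

ΔA = 239 − 243 = -4; ΔZ = 93 − 95 = -2.
A drops by 4 and Z drops by 2 — the signature of alpha emission.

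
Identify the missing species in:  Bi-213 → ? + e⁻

Po-213

Conserve mass number: 213 = A + 0, so A = 213.
Conserve atomic number: 83 = Z − 1, so Z = 84.
Z = 84 is polonium, so the species is Po-213.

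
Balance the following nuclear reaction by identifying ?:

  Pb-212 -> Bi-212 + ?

beta-minus particle

Conserve mass number: 212 = 212 + A, so A = 0.
Conserve atomic number: 82 = 83 + Z, so Z = -1.
A = 0 and Z = -1 is e⁻ — a beta-minus particle.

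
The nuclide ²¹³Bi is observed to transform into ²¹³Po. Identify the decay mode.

beta-minus decay

ΔA = 213 − 213 = 0; ΔZ = 84 − 83 = +1.
A is unchanged and Z rises by 1 — a neutron has become a proton (β⁻ decay).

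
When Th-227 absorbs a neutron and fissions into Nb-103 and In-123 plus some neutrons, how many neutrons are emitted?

Conserve mass number: 228 = 103 + 123 + k, so k = 228 − 226 = 2.
Check atomic number: 90 = 41 + 49 + 0 = 90. ✓

2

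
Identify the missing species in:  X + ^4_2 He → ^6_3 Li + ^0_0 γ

deuteron

Conserve mass number: A + 4 = 6 + 0, so A = 2.
Conserve atomic number: Z + 2 = 3 + 0, so Z = 1.
A = 2 and Z = 1 is ^2_1 H — a deuteron.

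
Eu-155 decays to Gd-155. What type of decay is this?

ΔA = 155 − 155 = 0; ΔZ = 64 − 63 = +1.
A is unchanged and Z rises by 1 — a neutron has become a proton (β⁻ decay).

beta-minus decay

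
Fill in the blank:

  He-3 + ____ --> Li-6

Conserve mass number: 3 + A = 6, so A = 3.
Conserve atomic number: 2 + Z = 3, so Z = 1.
A = 3 and Z = 1 is H-3 — a triton.

triton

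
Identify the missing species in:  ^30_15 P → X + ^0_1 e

Si-30

Conserve mass number: 30 = A + 0, so A = 30.
Conserve atomic number: 15 = Z + 1, so Z = 14.
Z = 14 is silicon, so the species is ^30_14 Si.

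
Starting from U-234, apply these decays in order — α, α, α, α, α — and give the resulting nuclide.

Pb-214

Start: (A, Z) = (234, 92).
After α: (230, 90).
After α: (226, 88).
After α: (222, 86).
After α: (218, 84).
After α: (214, 82).
Z = 82 is lead.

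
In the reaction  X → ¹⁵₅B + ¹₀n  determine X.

B-16

Conserve mass number: A = 15 + 1, so A = 16.
Conserve atomic number: Z = 5 + 0, so Z = 5.
Z = 5 is boron, so the species is ¹⁶₅B.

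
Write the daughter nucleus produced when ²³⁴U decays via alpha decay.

Alpha decay: mass number changes by -4, atomic number by -2.
A: 234 − 4 = 230; Z: 92 − 2 = 90.
Z = 90 is thorium, so the daughter is ²³⁰Th.

Th-230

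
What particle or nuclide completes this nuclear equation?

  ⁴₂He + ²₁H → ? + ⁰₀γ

Conserve mass number: 4 + 2 = A + 0, so A = 6.
Conserve atomic number: 2 + 1 = Z + 0, so Z = 3.
Z = 3 is lithium, so the species is ⁶₃Li.

Li-6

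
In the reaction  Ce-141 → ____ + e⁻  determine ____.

Conserve mass number: 141 = A + 0, so A = 141.
Conserve atomic number: 58 = Z − 1, so Z = 59.
Z = 59 is praseodymium, so the species is Pr-141.

Pr-141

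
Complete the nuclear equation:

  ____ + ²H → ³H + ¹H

Conserve mass number: A + 2 = 3 + 1, so A = 2.
Conserve atomic number: Z + 1 = 1 + 1, so Z = 1.
A = 2 and Z = 1 is ²H — a deuteron.

deuteron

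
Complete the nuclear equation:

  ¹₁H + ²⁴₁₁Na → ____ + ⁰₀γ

Mg-25

Conserve mass number: 1 + 24 = A + 0, so A = 25.
Conserve atomic number: 1 + 11 = Z + 0, so Z = 12.
Z = 12 is magnesium, so the species is ²⁵₁₂Mg.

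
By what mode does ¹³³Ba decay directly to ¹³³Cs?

ΔA = 133 − 133 = 0; ΔZ = 55 − 56 = -1.
A is unchanged and Z drops by 1 — a proton has become a neutron (β⁺ emission or electron capture).

beta-plus decay or electron capture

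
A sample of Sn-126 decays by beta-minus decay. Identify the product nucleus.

Beta-minus decay: mass number changes by +0, atomic number by +1.
A: 126 = 126; Z: 50 + 1 = 51.
Z = 51 is antimony, so the daughter is Sb-126.

Sb-126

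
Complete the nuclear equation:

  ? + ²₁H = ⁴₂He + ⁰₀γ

deuteron

Conserve mass number: A + 2 = 4 + 0, so A = 2.
Conserve atomic number: Z + 1 = 2 + 0, so Z = 1.
A = 2 and Z = 1 is ²₁H — a deuteron.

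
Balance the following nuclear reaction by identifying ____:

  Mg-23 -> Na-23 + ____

positron

Conserve mass number: 23 = 23 + A, so A = 0.
Conserve atomic number: 12 = 11 + Z, so Z = 1.
A = 0 and Z = 1 is e⁺ — a positron.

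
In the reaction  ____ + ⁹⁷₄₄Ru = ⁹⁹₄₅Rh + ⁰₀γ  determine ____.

Conserve mass number: A + 97 = 99 + 0, so A = 2.
Conserve atomic number: Z + 44 = 45 + 0, so Z = 1.
A = 2 and Z = 1 is ²₁H — a deuteron.

deuteron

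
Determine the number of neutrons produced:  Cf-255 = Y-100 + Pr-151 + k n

4

Conserve mass number: 255 = 100 + 151 + k, so k = 255 − 251 = 4.
Check atomic number: 98 = 39 + 59 + 0 = 98. ✓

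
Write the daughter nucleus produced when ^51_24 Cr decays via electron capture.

V-51

Electron capture: mass number changes by +0, atomic number by -1.
A: 51 = 51; Z: 24 − 1 = 23.
Z = 23 is vanadium, so the daughter is ^51_23 V.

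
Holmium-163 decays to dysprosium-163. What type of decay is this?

ΔA = 163 − 163 = 0; ΔZ = 66 − 67 = -1.
A is unchanged and Z drops by 1 — a proton has become a neutron (β⁺ emission or electron capture).

beta-plus decay or electron capture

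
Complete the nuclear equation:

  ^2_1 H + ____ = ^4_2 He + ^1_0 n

Conserve mass number: 2 + A = 4 + 1, so A = 3.
Conserve atomic number: 1 + Z = 2 + 0, so Z = 1.
A = 3 and Z = 1 is ^3_1 H — a triton.

triton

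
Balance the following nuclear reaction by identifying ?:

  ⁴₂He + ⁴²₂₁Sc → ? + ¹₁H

Conserve mass number: 4 + 42 = A + 1, so A = 45.
Conserve atomic number: 2 + 21 = Z + 1, so Z = 22.
Z = 22 is titanium, so the species is ⁴⁵₂₂Ti.

Ti-45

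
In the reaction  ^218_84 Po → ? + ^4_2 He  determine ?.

Conserve mass number: 218 = A + 4, so A = 214.
Conserve atomic number: 84 = Z + 2, so Z = 82.
Z = 82 is lead, so the species is ^214_82 Pb.

Pb-214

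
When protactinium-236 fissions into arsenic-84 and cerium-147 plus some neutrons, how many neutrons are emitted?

5

Conserve mass number: 236 = 84 + 147 + k, so k = 236 − 231 = 5.
Check atomic number: 91 = 33 + 58 + 0 = 91. ✓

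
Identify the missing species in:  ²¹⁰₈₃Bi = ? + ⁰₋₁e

Po-210

Conserve mass number: 210 = A + 0, so A = 210.
Conserve atomic number: 83 = Z − 1, so Z = 84.
Z = 84 is polonium, so the species is ²¹⁰₈₄Po.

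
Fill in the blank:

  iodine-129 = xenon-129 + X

beta-minus particle

Conserve mass number: 129 = 129 + A, so A = 0.
Conserve atomic number: 53 = 54 + Z, so Z = -1.
A = 0 and Z = -1 is e⁻ — a beta-minus particle.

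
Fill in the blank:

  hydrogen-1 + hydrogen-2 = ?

He-3

Conserve mass number: 1 + 2 = A, so A = 3.
Conserve atomic number: 1 + 1 = Z, so Z = 2.
Z = 2 is helium, so the species is helium-3.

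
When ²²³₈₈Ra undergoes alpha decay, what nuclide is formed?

Alpha decay: mass number changes by -4, atomic number by -2.
A: 223 − 4 = 219; Z: 88 − 2 = 86.
Z = 86 is radon, so the daughter is ²¹⁹₈₆Rn.

Rn-219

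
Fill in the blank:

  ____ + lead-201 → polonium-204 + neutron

Conserve mass number: A + 201 = 204 + 1, so A = 4.
Conserve atomic number: Z + 82 = 84 + 0, so Z = 2.
A = 4 and Z = 2 is helium-4 — an alpha particle.

alpha particle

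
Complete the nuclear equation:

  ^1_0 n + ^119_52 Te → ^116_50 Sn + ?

Conserve mass number: 1 + 119 = 116 + A, so A = 4.
Conserve atomic number: 0 + 52 = 50 + Z, so Z = 2.
A = 4 and Z = 2 is ^4_2 He — an alpha particle.

alpha particle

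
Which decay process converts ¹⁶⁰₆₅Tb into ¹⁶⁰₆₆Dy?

ΔA = 160 − 160 = 0; ΔZ = 66 − 65 = +1.
A is unchanged and Z rises by 1 — a neutron has become a proton (β⁻ decay).

beta-minus decay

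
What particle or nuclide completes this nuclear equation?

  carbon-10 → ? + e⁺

B-10

Conserve mass number: 10 = A + 0, so A = 10.
Conserve atomic number: 6 = Z + 1, so Z = 5.
Z = 5 is boron, so the species is boron-10.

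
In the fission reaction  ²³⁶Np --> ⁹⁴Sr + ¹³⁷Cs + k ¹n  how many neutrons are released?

Conserve mass number: 236 = 94 + 137 + k, so k = 236 − 231 = 5.
Check atomic number: 93 = 38 + 55 + 0 = 93. ✓

5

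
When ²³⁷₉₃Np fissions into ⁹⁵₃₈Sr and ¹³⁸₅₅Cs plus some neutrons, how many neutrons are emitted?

Conserve mass number: 237 = 95 + 138 + k, so k = 237 − 233 = 4.
Check atomic number: 93 = 38 + 55 + 0 = 93. ✓

4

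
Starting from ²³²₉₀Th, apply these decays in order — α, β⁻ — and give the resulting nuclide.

Ac-228

Start: (A, Z) = (232, 90).
After α: (228, 88).
After β⁻: (228, 89).
Z = 89 is actinium.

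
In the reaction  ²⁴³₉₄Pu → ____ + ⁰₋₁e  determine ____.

Am-243

Conserve mass number: 243 = A + 0, so A = 243.
Conserve atomic number: 94 = Z − 1, so Z = 95.
Z = 95 is americium, so the species is ²⁴³₉₅Am.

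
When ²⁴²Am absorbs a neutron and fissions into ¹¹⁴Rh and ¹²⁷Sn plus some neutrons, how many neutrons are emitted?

2

Conserve mass number: 243 = 114 + 127 + k, so k = 243 − 241 = 2.
Check atomic number: 95 = 45 + 50 + 0 = 95. ✓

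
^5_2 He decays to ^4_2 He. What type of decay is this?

neutron emission

ΔA = 4 − 5 = -1; ΔZ = 2 − 2 = +0.
A drops by 1 with Z unchanged — a neutron was emitted.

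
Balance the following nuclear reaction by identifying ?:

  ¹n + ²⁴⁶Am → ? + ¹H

Conserve mass number: 1 + 246 = A + 1, so A = 246.
Conserve atomic number: 0 + 95 = Z + 1, so Z = 94.
Z = 94 is plutonium, so the species is ²⁴⁶Pu.

Pu-246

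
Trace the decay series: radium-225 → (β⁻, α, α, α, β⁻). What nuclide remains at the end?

Po-213

Start: (A, Z) = (225, 88).
After β⁻: (225, 89).
After α: (221, 87).
After α: (217, 85).
After α: (213, 83).
After β⁻: (213, 84).
Z = 84 is polonium.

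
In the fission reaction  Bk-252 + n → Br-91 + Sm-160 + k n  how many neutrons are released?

2

Conserve mass number: 253 = 91 + 160 + k, so k = 253 − 251 = 2.
Check atomic number: 97 = 35 + 62 + 0 = 97. ✓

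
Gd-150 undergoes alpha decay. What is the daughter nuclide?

Sm-146

Alpha decay: mass number changes by -4, atomic number by -2.
A: 150 − 4 = 146; Z: 64 − 2 = 62.
Z = 62 is samarium, so the daughter is Sm-146.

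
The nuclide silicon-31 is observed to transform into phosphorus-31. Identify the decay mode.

ΔA = 31 − 31 = 0; ΔZ = 15 − 14 = +1.
A is unchanged and Z rises by 1 — a neutron has become a proton (β⁻ decay).

beta-minus decay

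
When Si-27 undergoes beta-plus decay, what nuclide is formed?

Al-27

Beta-plus decay: mass number changes by +0, atomic number by -1.
A: 27 = 27; Z: 14 − 1 = 13.
Z = 13 is aluminium, so the daughter is Al-27.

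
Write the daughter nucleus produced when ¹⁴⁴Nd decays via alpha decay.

Alpha decay: mass number changes by -4, atomic number by -2.
A: 144 − 4 = 140; Z: 60 − 2 = 58.
Z = 58 is cerium, so the daughter is ¹⁴⁰Ce.

Ce-140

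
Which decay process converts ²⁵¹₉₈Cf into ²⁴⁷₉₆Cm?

alpha decay

ΔA = 247 − 251 = -4; ΔZ = 96 − 98 = -2.
A drops by 4 and Z drops by 2 — the signature of alpha emission.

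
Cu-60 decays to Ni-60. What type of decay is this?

ΔA = 60 − 60 = 0; ΔZ = 28 − 29 = -1.
A is unchanged and Z drops by 1 — a proton has become a neutron (β⁺ emission or electron capture).

beta-plus decay or electron capture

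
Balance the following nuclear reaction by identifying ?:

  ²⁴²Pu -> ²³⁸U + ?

Conserve mass number: 242 = 238 + A, so A = 4.
Conserve atomic number: 94 = 92 + Z, so Z = 2.
A = 4 and Z = 2 is ⁴He — an alpha particle.

alpha particle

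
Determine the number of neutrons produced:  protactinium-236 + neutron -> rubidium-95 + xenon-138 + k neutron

4

Conserve mass number: 237 = 95 + 138 + k, so k = 237 − 233 = 4.
Check atomic number: 91 = 37 + 54 + 0 = 91. ✓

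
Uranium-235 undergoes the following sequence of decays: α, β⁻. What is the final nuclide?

Pa-231

Start: (A, Z) = (235, 92).
After α: (231, 90).
After β⁻: (231, 91).
Z = 91 is protactinium.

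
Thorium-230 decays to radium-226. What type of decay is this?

alpha decay

ΔA = 226 − 230 = -4; ΔZ = 88 − 90 = -2.
A drops by 4 and Z drops by 2 — the signature of alpha emission.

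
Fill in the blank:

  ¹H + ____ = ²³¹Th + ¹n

Conserve mass number: 1 + A = 231 + 1, so A = 231.
Conserve atomic number: 1 + Z = 90 + 0, so Z = 89.
Z = 89 is actinium, so the species is ²³¹Ac.

Ac-231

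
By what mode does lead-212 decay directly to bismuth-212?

ΔA = 212 − 212 = 0; ΔZ = 83 − 82 = +1.
A is unchanged and Z rises by 1 — a neutron has become a proton (β⁻ decay).

beta-minus decay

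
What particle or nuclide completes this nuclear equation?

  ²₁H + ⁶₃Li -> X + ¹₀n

Be-7

Conserve mass number: 2 + 6 = A + 1, so A = 7.
Conserve atomic number: 1 + 3 = Z + 0, so Z = 4.
Z = 4 is beryllium, so the species is ⁷₄Be.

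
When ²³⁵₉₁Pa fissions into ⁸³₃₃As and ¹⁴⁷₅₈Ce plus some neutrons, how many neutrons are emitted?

Conserve mass number: 235 = 83 + 147 + k, so k = 235 − 230 = 5.
Check atomic number: 91 = 33 + 58 + 0 = 91. ✓

5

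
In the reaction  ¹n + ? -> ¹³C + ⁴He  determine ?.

O-16

Conserve mass number: 1 + A = 13 + 4, so A = 16.
Conserve atomic number: 0 + Z = 6 + 2, so Z = 8.
Z = 8 is oxygen, so the species is ¹⁶O.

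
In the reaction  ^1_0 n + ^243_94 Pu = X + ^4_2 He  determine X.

U-240

Conserve mass number: 1 + 243 = A + 4, so A = 240.
Conserve atomic number: 0 + 94 = Z + 2, so Z = 92.
Z = 92 is uranium, so the species is ^240_92 U.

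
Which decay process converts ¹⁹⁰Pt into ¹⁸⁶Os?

alpha decay

ΔA = 186 − 190 = -4; ΔZ = 76 − 78 = -2.
A drops by 4 and Z drops by 2 — the signature of alpha emission.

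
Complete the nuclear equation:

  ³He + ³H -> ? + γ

Conserve mass number: 3 + 3 = A + 0, so A = 6.
Conserve atomic number: 2 + 1 = Z + 0, so Z = 3.
Z = 3 is lithium, so the species is ⁶Li.

Li-6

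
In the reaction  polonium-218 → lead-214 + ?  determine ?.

Conserve mass number: 218 = 214 + A, so A = 4.
Conserve atomic number: 84 = 82 + Z, so Z = 2.
A = 4 and Z = 2 is helium-4 — an alpha particle.

alpha particle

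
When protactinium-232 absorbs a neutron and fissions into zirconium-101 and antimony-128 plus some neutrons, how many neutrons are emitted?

4

Conserve mass number: 233 = 101 + 128 + k, so k = 233 − 229 = 4.
Check atomic number: 91 = 40 + 51 + 0 = 91. ✓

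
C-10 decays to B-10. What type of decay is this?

ΔA = 10 − 10 = 0; ΔZ = 5 − 6 = -1.
A is unchanged and Z drops by 1 — a proton has become a neutron (β⁺ emission or electron capture).

beta-plus decay or electron capture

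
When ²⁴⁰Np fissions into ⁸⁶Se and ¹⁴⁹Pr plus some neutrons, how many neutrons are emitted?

5

Conserve mass number: 240 = 86 + 149 + k, so k = 240 − 235 = 5.
Check atomic number: 93 = 34 + 59 + 0 = 93. ✓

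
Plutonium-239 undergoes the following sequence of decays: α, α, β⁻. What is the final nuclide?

Start: (A, Z) = (239, 94).
After α: (235, 92).
After α: (231, 90).
After β⁻: (231, 91).
Z = 91 is protactinium.

Pa-231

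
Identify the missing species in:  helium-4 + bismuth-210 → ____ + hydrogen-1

Conserve mass number: 4 + 210 = A + 1, so A = 213.
Conserve atomic number: 2 + 83 = Z + 1, so Z = 84.
Z = 84 is polonium, so the species is polonium-213.

Po-213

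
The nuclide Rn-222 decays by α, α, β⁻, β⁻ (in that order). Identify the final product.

Start: (A, Z) = (222, 86).
After α: (218, 84).
After α: (214, 82).
After β⁻: (214, 83).
After β⁻: (214, 84).
Z = 84 is polonium.

Po-214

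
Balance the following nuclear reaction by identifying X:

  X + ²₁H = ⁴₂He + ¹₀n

triton

Conserve mass number: A + 2 = 4 + 1, so A = 3.
Conserve atomic number: Z + 1 = 2 + 0, so Z = 1.
A = 3 and Z = 1 is ³₁H — a triton.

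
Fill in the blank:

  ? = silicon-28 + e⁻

Conserve mass number: A = 28 + 0, so A = 28.
Conserve atomic number: Z = 14 − 1, so Z = 13.
Z = 13 is aluminium, so the species is aluminium-28.

Al-28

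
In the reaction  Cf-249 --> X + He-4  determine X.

Conserve mass number: 249 = A + 4, so A = 245.
Conserve atomic number: 98 = Z + 2, so Z = 96.
Z = 96 is curium, so the species is Cm-245.

Cm-245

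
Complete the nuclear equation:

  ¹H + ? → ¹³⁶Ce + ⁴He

Pr-139

Conserve mass number: 1 + A = 136 + 4, so A = 139.
Conserve atomic number: 1 + Z = 58 + 2, so Z = 59.
Z = 59 is praseodymium, so the species is ¹³⁹Pr.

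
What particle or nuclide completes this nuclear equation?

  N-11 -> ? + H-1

Conserve mass number: 11 = A + 1, so A = 10.
Conserve atomic number: 7 = Z + 1, so Z = 6.
Z = 6 is carbon, so the species is C-10.

C-10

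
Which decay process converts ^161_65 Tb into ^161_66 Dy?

ΔA = 161 − 161 = 0; ΔZ = 66 − 65 = +1.
A is unchanged and Z rises by 1 — a neutron has become a proton (β⁻ decay).

beta-minus decay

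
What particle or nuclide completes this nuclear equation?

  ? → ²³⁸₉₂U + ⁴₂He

Pu-242

Conserve mass number: A = 238 + 4, so A = 242.
Conserve atomic number: Z = 92 + 2, so Z = 94.
Z = 94 is plutonium, so the species is ²⁴²₉₄Pu.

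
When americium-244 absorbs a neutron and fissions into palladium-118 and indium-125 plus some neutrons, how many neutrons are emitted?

Conserve mass number: 245 = 118 + 125 + k, so k = 245 − 243 = 2.
Check atomic number: 95 = 46 + 49 + 0 = 95. ✓

2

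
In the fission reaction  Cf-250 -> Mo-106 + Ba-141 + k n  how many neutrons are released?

3

Conserve mass number: 250 = 106 + 141 + k, so k = 250 − 247 = 3.
Check atomic number: 98 = 42 + 56 + 0 = 98. ✓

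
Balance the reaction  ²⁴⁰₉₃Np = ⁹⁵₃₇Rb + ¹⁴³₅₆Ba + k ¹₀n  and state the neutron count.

2

Conserve mass number: 240 = 95 + 143 + k, so k = 240 − 238 = 2.
Check atomic number: 93 = 37 + 56 + 0 = 93. ✓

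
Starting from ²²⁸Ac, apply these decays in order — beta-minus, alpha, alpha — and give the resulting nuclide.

Rn-220

Start: (A, Z) = (228, 89).
After β⁻: (228, 90).
After α: (224, 88).
After α: (220, 86).
Z = 86 is radon.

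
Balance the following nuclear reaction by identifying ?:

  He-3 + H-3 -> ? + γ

Conserve mass number: 3 + 3 = A + 0, so A = 6.
Conserve atomic number: 2 + 1 = Z + 0, so Z = 3.
Z = 3 is lithium, so the species is Li-6.

Li-6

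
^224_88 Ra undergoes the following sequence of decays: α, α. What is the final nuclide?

Start: (A, Z) = (224, 88).
After α: (220, 86).
After α: (216, 84).
Z = 84 is polonium.

Po-216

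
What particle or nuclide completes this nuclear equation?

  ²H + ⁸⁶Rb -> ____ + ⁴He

Kr-84

Conserve mass number: 2 + 86 = A + 4, so A = 84.
Conserve atomic number: 1 + 37 = Z + 2, so Z = 36.
Z = 36 is krypton, so the species is ⁸⁴Kr.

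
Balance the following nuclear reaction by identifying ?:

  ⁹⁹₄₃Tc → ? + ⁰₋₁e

Ru-99

Conserve mass number: 99 = A + 0, so A = 99.
Conserve atomic number: 43 = Z − 1, so Z = 44.
Z = 44 is ruthenium, so the species is ⁹⁹₄₄Ru.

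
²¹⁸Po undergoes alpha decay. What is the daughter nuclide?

Pb-214

Alpha decay: mass number changes by -4, atomic number by -2.
A: 218 − 4 = 214; Z: 84 − 2 = 82.
Z = 82 is lead, so the daughter is ²¹⁴Pb.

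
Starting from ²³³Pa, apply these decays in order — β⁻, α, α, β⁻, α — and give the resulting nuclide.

Start: (A, Z) = (233, 91).
After β⁻: (233, 92).
After α: (229, 90).
After α: (225, 88).
After β⁻: (225, 89).
After α: (221, 87).
Z = 87 is francium.

Fr-221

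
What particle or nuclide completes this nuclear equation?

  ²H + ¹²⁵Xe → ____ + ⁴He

Conserve mass number: 2 + 125 = A + 4, so A = 123.
Conserve atomic number: 1 + 54 = Z + 2, so Z = 53.
Z = 53 is iodine, so the species is ¹²³I.

I-123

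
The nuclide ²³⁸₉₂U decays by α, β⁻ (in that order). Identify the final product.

Pa-234

Start: (A, Z) = (238, 92).
After α: (234, 90).
After β⁻: (234, 91).
Z = 91 is protactinium.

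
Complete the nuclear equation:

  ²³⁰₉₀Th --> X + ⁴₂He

Ra-226

Conserve mass number: 230 = A + 4, so A = 226.
Conserve atomic number: 90 = Z + 2, so Z = 88.
Z = 88 is radium, so the species is ²²⁶₈₈Ra.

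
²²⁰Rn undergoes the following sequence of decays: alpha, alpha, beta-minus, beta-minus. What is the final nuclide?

Start: (A, Z) = (220, 86).
After α: (216, 84).
After α: (212, 82).
After β⁻: (212, 83).
After β⁻: (212, 84).
Z = 84 is polonium.

Po-212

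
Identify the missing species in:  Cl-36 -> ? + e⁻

Conserve mass number: 36 = A + 0, so A = 36.
Conserve atomic number: 17 = Z − 1, so Z = 18.
Z = 18 is argon, so the species is Ar-36.

Ar-36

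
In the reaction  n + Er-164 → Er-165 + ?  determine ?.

Conserve mass number: 1 + 164 = 165 + A, so A = 0.
Conserve atomic number: 0 + 68 = 68 + Z, so Z = 0.
A = 0 and Z = 0 is γ — a gamma ray.

gamma ray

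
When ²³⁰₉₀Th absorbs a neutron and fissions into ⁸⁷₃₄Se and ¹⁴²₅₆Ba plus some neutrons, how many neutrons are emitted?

2

Conserve mass number: 231 = 87 + 142 + k, so k = 231 − 229 = 2.
Check atomic number: 90 = 34 + 56 + 0 = 90. ✓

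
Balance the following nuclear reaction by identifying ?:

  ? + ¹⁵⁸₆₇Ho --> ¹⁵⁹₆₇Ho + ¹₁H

Conserve mass number: A + 158 = 159 + 1, so A = 2.
Conserve atomic number: Z + 67 = 67 + 1, so Z = 1.
A = 2 and Z = 1 is ²₁H — a deuteron.

deuteron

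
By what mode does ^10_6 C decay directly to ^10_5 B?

ΔA = 10 − 10 = 0; ΔZ = 5 − 6 = -1.
A is unchanged and Z drops by 1 — a proton has become a neutron (β⁺ emission or electron capture).

beta-plus decay or electron capture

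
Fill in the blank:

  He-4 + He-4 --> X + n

Conserve mass number: 4 + 4 = A + 1, so A = 7.
Conserve atomic number: 2 + 2 = Z + 0, so Z = 4.
Z = 4 is beryllium, so the species is Be-7.

Be-7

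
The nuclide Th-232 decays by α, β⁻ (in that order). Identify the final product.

Start: (A, Z) = (232, 90).
After α: (228, 88).
After β⁻: (228, 89).
Z = 89 is actinium.

Ac-228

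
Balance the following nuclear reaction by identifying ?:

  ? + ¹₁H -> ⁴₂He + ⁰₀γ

triton

Conserve mass number: A + 1 = 4 + 0, so A = 3.
Conserve atomic number: Z + 1 = 2 + 0, so Z = 1.
A = 3 and Z = 1 is ³₁H — a triton.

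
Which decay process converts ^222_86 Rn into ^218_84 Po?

alpha decay

ΔA = 218 − 222 = -4; ΔZ = 84 − 86 = -2.
A drops by 4 and Z drops by 2 — the signature of alpha emission.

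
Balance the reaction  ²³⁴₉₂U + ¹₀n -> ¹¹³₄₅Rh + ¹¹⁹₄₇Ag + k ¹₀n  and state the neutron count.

Conserve mass number: 235 = 113 + 119 + k, so k = 235 − 232 = 3.
Check atomic number: 92 = 45 + 47 + 0 = 92. ✓

3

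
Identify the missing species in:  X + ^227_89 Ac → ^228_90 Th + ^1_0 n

deuteron

Conserve mass number: A + 227 = 228 + 1, so A = 2.
Conserve atomic number: Z + 89 = 90 + 0, so Z = 1.
A = 2 and Z = 1 is ^2_1 H — a deuteron.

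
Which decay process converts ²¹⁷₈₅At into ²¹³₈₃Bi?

alpha decay

ΔA = 213 − 217 = -4; ΔZ = 83 − 85 = -2.
A drops by 4 and Z drops by 2 — the signature of alpha emission.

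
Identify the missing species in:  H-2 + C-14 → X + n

N-15

Conserve mass number: 2 + 14 = A + 1, so A = 15.
Conserve atomic number: 1 + 6 = Z + 0, so Z = 7.
Z = 7 is nitrogen, so the species is N-15.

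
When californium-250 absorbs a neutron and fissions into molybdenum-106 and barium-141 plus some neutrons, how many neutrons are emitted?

4

Conserve mass number: 251 = 106 + 141 + k, so k = 251 − 247 = 4.
Check atomic number: 98 = 42 + 56 + 0 = 98. ✓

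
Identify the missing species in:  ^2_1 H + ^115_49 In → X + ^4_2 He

Conserve mass number: 2 + 115 = A + 4, so A = 113.
Conserve atomic number: 1 + 49 = Z + 2, so Z = 48.
Z = 48 is cadmium, so the species is ^113_48 Cd.

Cd-113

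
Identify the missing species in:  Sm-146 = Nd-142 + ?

alpha particle

Conserve mass number: 146 = 142 + A, so A = 4.
Conserve atomic number: 62 = 60 + Z, so Z = 2.
A = 4 and Z = 2 is He-4 — an alpha particle.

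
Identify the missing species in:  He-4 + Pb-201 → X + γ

Conserve mass number: 4 + 201 = A + 0, so A = 205.
Conserve atomic number: 2 + 82 = Z + 0, so Z = 84.
Z = 84 is polonium, so the species is Po-205.

Po-205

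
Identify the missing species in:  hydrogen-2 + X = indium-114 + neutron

Conserve mass number: 2 + A = 114 + 1, so A = 113.
Conserve atomic number: 1 + Z = 49 + 0, so Z = 48.
Z = 48 is cadmium, so the species is cadmium-113.

Cd-113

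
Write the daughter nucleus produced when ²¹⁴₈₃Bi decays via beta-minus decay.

Po-214

Beta-minus decay: mass number changes by +0, atomic number by +1.
A: 214 = 214; Z: 83 + 1 = 84.
Z = 84 is polonium, so the daughter is ²¹⁴₈₄Po.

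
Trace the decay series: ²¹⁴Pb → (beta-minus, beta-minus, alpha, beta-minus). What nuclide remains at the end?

Start: (A, Z) = (214, 82).
After β⁻: (214, 83).
After β⁻: (214, 84).
After α: (210, 82).
After β⁻: (210, 83).
Z = 83 is bismuth.

Bi-210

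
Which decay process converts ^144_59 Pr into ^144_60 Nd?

ΔA = 144 − 144 = 0; ΔZ = 60 − 59 = +1.
A is unchanged and Z rises by 1 — a neutron has become a proton (β⁻ decay).

beta-minus decay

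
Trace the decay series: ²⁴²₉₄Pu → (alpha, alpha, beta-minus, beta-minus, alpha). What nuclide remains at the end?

Th-230

Start: (A, Z) = (242, 94).
After α: (238, 92).
After α: (234, 90).
After β⁻: (234, 91).
After β⁻: (234, 92).
After α: (230, 90).
Z = 90 is thorium.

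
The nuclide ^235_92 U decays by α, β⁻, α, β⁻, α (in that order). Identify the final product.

Ra-223

Start: (A, Z) = (235, 92).
After α: (231, 90).
After β⁻: (231, 91).
After α: (227, 89).
After β⁻: (227, 90).
After α: (223, 88).
Z = 88 is radium.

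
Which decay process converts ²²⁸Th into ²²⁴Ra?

ΔA = 224 − 228 = -4; ΔZ = 88 − 90 = -2.
A drops by 4 and Z drops by 2 — the signature of alpha emission.

alpha decay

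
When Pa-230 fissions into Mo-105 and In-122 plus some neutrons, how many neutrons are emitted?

3

Conserve mass number: 230 = 105 + 122 + k, so k = 230 − 227 = 3.
Check atomic number: 91 = 42 + 49 + 0 = 91. ✓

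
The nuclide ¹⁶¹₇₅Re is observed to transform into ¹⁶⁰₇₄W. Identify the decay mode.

ΔA = 160 − 161 = -1; ΔZ = 74 − 75 = -1.
A drops by 1 and Z drops by 1 — a proton was emitted.

proton emission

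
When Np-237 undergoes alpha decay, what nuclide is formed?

Pa-233

Alpha decay: mass number changes by -4, atomic number by -2.
A: 237 − 4 = 233; Z: 93 − 2 = 91.
Z = 91 is protactinium, so the daughter is Pa-233.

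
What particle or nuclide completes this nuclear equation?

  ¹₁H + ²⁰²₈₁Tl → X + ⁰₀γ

Conserve mass number: 1 + 202 = A + 0, so A = 203.
Conserve atomic number: 1 + 81 = Z + 0, so Z = 82.
Z = 82 is lead, so the species is ²⁰³₈₂Pb.

Pb-203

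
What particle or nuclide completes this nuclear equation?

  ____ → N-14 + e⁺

Conserve mass number: A = 14 + 0, so A = 14.
Conserve atomic number: Z = 7 + 1, so Z = 8.
Z = 8 is oxygen, so the species is O-14.

O-14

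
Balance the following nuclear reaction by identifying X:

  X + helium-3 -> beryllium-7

Conserve mass number: A + 3 = 7, so A = 4.
Conserve atomic number: Z + 2 = 4, so Z = 2.
A = 4 and Z = 2 is helium-4 — an alpha particle.

alpha particle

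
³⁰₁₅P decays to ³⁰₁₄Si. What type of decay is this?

ΔA = 30 − 30 = 0; ΔZ = 14 − 15 = -1.
A is unchanged and Z drops by 1 — a proton has become a neutron (β⁺ emission or electron capture).

beta-plus decay or electron capture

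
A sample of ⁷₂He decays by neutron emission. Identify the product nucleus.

He-6

Neutron emission: mass number changes by -1, atomic number by +0.
A: 7 − 1 = 6; Z: 2 = 2.
Z = 2 is helium, so the daughter is ⁶₂He.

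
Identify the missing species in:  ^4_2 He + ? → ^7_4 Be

Conserve mass number: 4 + A = 7, so A = 3.
Conserve atomic number: 2 + Z = 4, so Z = 2.
Z = 2 is helium, so the species is ^3_2 He.

He-3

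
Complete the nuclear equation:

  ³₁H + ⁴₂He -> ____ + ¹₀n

Li-6

Conserve mass number: 3 + 4 = A + 1, so A = 6.
Conserve atomic number: 1 + 2 = Z + 0, so Z = 3.
Z = 3 is lithium, so the species is ⁶₃Li.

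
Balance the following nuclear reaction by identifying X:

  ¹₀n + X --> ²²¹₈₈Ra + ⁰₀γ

Ra-220

Conserve mass number: 1 + A = 221 + 0, so A = 220.
Conserve atomic number: 0 + Z = 88 + 0, so Z = 88.
Z = 88 is radium, so the species is ²²⁰₈₈Ra.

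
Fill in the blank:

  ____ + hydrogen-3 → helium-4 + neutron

Conserve mass number: A + 3 = 4 + 1, so A = 2.
Conserve atomic number: Z + 1 = 2 + 0, so Z = 1.
A = 2 and Z = 1 is hydrogen-2 — a deuteron.

deuteron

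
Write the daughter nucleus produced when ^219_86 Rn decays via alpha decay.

Po-215

Alpha decay: mass number changes by -4, atomic number by -2.
A: 219 − 4 = 215; Z: 86 − 2 = 84.
Z = 84 is polonium, so the daughter is ^215_84 Po.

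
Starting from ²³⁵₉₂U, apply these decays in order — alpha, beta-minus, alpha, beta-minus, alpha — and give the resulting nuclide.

Start: (A, Z) = (235, 92).
After α: (231, 90).
After β⁻: (231, 91).
After α: (227, 89).
After β⁻: (227, 90).
After α: (223, 88).
Z = 88 is radium.

Ra-223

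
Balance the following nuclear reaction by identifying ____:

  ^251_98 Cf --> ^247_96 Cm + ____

alpha particle

Conserve mass number: 251 = 247 + A, so A = 4.
Conserve atomic number: 98 = 96 + Z, so Z = 2.
A = 4 and Z = 2 is ^4_2 He — an alpha particle.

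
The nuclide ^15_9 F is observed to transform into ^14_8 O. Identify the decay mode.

proton emission

ΔA = 14 − 15 = -1; ΔZ = 8 − 9 = -1.
A drops by 1 and Z drops by 1 — a proton was emitted.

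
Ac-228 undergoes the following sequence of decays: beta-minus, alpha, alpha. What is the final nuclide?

Rn-220

Start: (A, Z) = (228, 89).
After β⁻: (228, 90).
After α: (224, 88).
After α: (220, 86).
Z = 86 is radon.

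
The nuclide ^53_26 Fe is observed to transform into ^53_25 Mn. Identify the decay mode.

ΔA = 53 − 53 = 0; ΔZ = 25 − 26 = -1.
A is unchanged and Z drops by 1 — a proton has become a neutron (β⁺ emission or electron capture).

beta-plus decay or electron capture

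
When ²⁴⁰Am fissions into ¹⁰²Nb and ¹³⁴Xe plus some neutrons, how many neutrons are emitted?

Conserve mass number: 240 = 102 + 134 + k, so k = 240 − 236 = 4.
Check atomic number: 95 = 41 + 54 + 0 = 95. ✓

4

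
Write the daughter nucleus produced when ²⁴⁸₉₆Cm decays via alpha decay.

Alpha decay: mass number changes by -4, atomic number by -2.
A: 248 − 4 = 244; Z: 96 − 2 = 94.
Z = 94 is plutonium, so the daughter is ²⁴⁴₉₄Pu.

Pu-244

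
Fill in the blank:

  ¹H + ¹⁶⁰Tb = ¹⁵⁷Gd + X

Conserve mass number: 1 + 160 = 157 + A, so A = 4.
Conserve atomic number: 1 + 65 = 64 + Z, so Z = 2.
A = 4 and Z = 2 is ⁴He — an alpha particle.

alpha particle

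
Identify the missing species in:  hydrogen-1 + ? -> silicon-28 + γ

Al-27

Conserve mass number: 1 + A = 28 + 0, so A = 27.
Conserve atomic number: 1 + Z = 14 + 0, so Z = 13.
Z = 13 is aluminium, so the species is aluminium-27.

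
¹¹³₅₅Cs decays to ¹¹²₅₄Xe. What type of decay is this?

proton emission

ΔA = 112 − 113 = -1; ΔZ = 54 − 55 = -1.
A drops by 1 and Z drops by 1 — a proton was emitted.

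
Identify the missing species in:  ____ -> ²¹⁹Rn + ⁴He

Ra-223

Conserve mass number: A = 219 + 4, so A = 223.
Conserve atomic number: Z = 86 + 2, so Z = 88.
Z = 88 is radium, so the species is ²²³Ra.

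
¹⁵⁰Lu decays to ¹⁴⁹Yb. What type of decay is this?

ΔA = 149 − 150 = -1; ΔZ = 70 − 71 = -1.
A drops by 1 and Z drops by 1 — a proton was emitted.

proton emission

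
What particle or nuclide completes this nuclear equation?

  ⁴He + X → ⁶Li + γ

Conserve mass number: 4 + A = 6 + 0, so A = 2.
Conserve atomic number: 2 + Z = 3 + 0, so Z = 1.
A = 2 and Z = 1 is ²H — a deuteron.

deuteron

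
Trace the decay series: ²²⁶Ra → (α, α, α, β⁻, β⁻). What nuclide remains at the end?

Po-214

Start: (A, Z) = (226, 88).
After α: (222, 86).
After α: (218, 84).
After α: (214, 82).
After β⁻: (214, 83).
After β⁻: (214, 84).
Z = 84 is polonium.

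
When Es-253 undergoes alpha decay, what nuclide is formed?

Alpha decay: mass number changes by -4, atomic number by -2.
A: 253 − 4 = 249; Z: 99 − 2 = 97.
Z = 97 is berkelium, so the daughter is Bk-249.

Bk-249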